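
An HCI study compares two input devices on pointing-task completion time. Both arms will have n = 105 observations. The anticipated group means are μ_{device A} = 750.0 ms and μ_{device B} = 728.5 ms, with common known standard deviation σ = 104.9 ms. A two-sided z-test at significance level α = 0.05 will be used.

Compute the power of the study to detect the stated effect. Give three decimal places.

Power ≈ 0.318

Standardized effect: d = |μ_{device A} − μ_{device B}| / σ = |750.0 − 728.5| / 104.9 = 0.2050
Noncentrality parameter: λ = d·√(n/2) = 0.2050 × √(105/2) = 1.4851
Critical value for a two-sided test at α = 0.05: z_{α/2} = 1.960.
Power = Φ(λ − 1.960) + Φ(−λ − 1.960) = Φ(-0.475) + Φ(-3.445) = 0.3174 + 0.0003 = 0.3177.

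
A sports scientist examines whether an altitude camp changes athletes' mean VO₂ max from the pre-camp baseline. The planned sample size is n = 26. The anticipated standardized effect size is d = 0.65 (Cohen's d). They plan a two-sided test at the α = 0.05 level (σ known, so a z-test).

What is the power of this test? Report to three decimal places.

Power ≈ 0.912

Noncentrality parameter: δ = d·√n = 0.65 × √26 = 3.3144
Critical value for a two-sided test at α = 0.05: z_{α/2} = 1.960.
Power = Φ(δ − 1.960) + Φ(−δ − 1.960) = Φ(1.354) + Φ(-5.274) = 0.9122 + 0.0000 = 0.9122.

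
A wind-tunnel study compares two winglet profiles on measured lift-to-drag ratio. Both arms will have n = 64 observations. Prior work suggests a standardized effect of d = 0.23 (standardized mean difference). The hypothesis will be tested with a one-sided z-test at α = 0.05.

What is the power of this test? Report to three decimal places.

Power ≈ 0.366

Noncentrality parameter: δ = d·√(n/2) = 0.23 × √(64/2) = 1.3011
Critical value for a one-sided test at α = 0.05: z_α = 1.645.
Power = Φ(δ − 1.645) = Φ(-0.344) = 0.3655.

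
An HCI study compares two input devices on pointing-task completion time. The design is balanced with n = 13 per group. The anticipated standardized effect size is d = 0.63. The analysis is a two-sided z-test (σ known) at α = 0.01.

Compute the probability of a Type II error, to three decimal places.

Noncentrality parameter: δ = d·√(n/2) = 0.63 × √(13/2) = 1.6062
Two-sided α = 0.01 → critical value z_{0.005} = 2.576.
Power = Φ(δ − 2.576) + Φ(−δ − 2.576) = Φ(-0.970) + Φ(-4.182) = 0.1661 + 0.0000 = 0.1661.
Type II error: β = 1 − power = 1 − 0.1661 = 0.8339.

β ≈ 0.834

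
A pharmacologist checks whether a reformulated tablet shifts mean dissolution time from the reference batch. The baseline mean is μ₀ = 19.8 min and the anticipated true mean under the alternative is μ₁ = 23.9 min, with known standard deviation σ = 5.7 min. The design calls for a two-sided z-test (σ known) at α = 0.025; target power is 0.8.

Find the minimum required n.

n = 19

Standardized effect: d = |μ₁ − μ₀| / σ = |23.9 − 19.8| / 5.7 = 0.7193
For power 0.8 need Φ(δ − z_{0.0125}) = 0.8, so δ = z_{0.0125} + z_{0.20} = 2.241 + 0.842 = 3.083.
(The Φ(−δ − z_{α/2}) term is vanishingly small for δ > 0 and is dropped in the standard sample-size formula.)
δ = d·√n ⇒ n = (δ/d)² = (3.083 / 0.7193)² = 18.37.
Round up to the next whole unit.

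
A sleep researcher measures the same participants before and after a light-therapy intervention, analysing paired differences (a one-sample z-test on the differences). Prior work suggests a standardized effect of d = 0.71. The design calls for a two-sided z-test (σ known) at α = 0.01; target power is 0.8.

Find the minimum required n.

n = 24

Set Φ(δ − 2.576) = 0.8; then δ − 2.576 = Φ⁻¹(0.8) = 0.842, giving δ = 3.417.
(The Φ(−δ − z_{α/2}) term is vanishingly small for δ > 0 and is dropped in the standard sample-size formula.)
δ = d·√n ⇒ n = (δ/d)² = (3.417 / 0.71)² = 23.17.
Round up to the next whole unit.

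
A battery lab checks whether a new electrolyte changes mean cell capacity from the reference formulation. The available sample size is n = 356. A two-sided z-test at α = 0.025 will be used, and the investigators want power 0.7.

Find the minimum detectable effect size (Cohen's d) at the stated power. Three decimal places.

d ≈ 0.147

Required noncentrality: δ = z_{0.0125} + z_{0.30} = 2.241 + 0.524 = 2.766.
(The second rejection-region term Φ(−δ − z_{α/2}) is negligible and dropped.)
δ = d·√n ⇒ d = δ/√n = 2.766/√356 = 0.1466.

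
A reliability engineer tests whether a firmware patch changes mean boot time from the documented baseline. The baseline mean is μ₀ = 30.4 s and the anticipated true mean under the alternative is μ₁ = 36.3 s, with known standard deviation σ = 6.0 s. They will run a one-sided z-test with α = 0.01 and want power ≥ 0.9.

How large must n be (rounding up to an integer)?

Standardized effect: d = |μ₁ − μ₀| / σ = |36.3 − 30.4| / 6.0 = 0.9833
Set Φ(δ − 2.326) = 0.9; then δ − 2.326 = Φ⁻¹(0.9) = 1.282, giving δ = 3.608.
δ = d·√n ⇒ n = (δ/d)² = (3.608 / 0.9833)² = 13.46.
Rounding up, n = 14.

n = 14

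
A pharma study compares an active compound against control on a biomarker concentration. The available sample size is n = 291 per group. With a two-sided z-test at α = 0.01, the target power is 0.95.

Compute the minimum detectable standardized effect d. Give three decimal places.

d ≈ 0.350

Required noncentrality: δ = z_{0.005} + z_{0.05} = 2.576 + 1.645 = 4.221.
(Lower-tail contribution to power is negligible for δ > 0.)
δ = d·√(n/2) ⇒ d = δ/√(n/2) = 4.221/√(291/2) = 0.3499.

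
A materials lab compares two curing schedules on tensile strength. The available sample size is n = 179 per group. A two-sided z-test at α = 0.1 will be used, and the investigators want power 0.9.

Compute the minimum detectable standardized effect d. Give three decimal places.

Need Φ(δ − 1.645) = 0.9, so δ = 1.645 + 1.282 = 2.926.
(The second rejection-region term Φ(−δ − z_{α/2}) is negligible and dropped.)
δ = d·√(n/2) ⇒ d = δ/√(n/2) = 2.926/√(179/2) = 0.3093.

d ≈ 0.309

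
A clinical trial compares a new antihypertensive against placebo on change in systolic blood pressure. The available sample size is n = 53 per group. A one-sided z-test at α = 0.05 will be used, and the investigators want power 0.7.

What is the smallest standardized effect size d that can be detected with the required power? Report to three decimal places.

Required noncentrality: δ = z_{0.05} + z_{0.30} = 1.645 + 0.524 = 2.169.
δ = d·√(n/2) ⇒ d = δ/√(n/2) = 2.169/√(53/2) = 0.4214.

d ≈ 0.421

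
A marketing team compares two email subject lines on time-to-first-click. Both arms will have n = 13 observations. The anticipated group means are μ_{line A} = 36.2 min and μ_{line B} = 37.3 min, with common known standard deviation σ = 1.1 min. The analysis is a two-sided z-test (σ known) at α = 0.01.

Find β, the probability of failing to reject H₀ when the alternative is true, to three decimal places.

Standardized effect: d = |μ_{line A} − μ_{line B}| / σ = |36.2 − 37.3| / 1.1 = 1.0000
Noncentrality parameter: δ = d·√(n/2) = 1.0000 × √(13/2) = 2.5495
Critical value for a two-sided test at α = 0.01: z_{α/2} = 2.576.
Power = Φ(δ − 2.576) + Φ(−δ − 2.576) = Φ(-0.026) + Φ(-5.125) = 0.4895 + 0.0000 = 0.4895.
Type II error: β = 1 − power = 1 − 0.4895 = 0.5105.

β ≈ 0.510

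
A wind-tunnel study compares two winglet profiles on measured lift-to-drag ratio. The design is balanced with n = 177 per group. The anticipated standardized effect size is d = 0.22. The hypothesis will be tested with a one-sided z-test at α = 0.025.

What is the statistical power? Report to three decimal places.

Noncentrality parameter: δ = d·√(n/2) = 0.22 × √(177/2) = 2.0696
Critical value for a one-sided test at α = 0.025: z_α = 1.960.
Power = Φ(δ − 1.960) = Φ(0.110) = 0.5437.

Power ≈ 0.544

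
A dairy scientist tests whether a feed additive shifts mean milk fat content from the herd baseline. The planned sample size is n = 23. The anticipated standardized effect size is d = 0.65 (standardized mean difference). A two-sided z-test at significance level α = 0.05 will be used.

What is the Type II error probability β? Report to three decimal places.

Noncentrality parameter: λ = d·√n = 0.65 × √23 = 3.1173
Critical value for a two-sided test at α = 0.05: z_{α/2} = 1.960.
Power = Φ(λ − 1.960) + Φ(−λ − 1.960) = Φ(1.157) + Φ(-5.077) = 0.8764 + 0.0000 = 0.8764.
Type II error: β = 1 − power = 1 − 0.8764 = 0.1236.

β ≈ 0.124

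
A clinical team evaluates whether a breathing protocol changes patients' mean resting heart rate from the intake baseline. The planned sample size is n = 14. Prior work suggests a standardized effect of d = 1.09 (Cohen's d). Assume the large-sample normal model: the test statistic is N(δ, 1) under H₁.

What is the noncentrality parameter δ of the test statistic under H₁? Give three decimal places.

δ ≈ 4.078

The noncentrality parameter scales effect size by the design's sample-size factor: δ = d·√n = 1.09 × √14 = 4.0784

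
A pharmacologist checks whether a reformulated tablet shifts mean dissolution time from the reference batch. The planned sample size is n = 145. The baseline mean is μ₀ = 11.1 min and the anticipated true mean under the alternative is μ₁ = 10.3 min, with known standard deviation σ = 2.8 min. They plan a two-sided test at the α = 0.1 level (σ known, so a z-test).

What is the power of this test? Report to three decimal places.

Standardized effect: d = |μ₁ − μ₀| / σ = |10.3 − 11.1| / 2.8 = 0.2857
Noncentrality parameter: δ = d·√n = 0.2857 × √145 = 3.4405
Critical value for a two-sided test at α = 0.1: z_{α/2} = 1.645.
Power = Φ(δ − 1.645) + Φ(−δ − 1.645) = Φ(1.796) + Φ(-5.085) = 0.9637 + 0.0000 = 0.9637.

Power ≈ 0.964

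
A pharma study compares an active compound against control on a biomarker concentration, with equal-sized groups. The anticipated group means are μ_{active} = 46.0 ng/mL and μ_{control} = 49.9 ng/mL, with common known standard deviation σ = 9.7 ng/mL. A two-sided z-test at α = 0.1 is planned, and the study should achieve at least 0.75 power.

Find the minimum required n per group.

Standardized effect: d = |μ_{active} − μ_{control}| / σ = |46.0 − 49.9| / 9.7 = 0.4021
For power 0.75 need Φ(δ − z_{0.05}) = 0.75, so δ = z_{0.05} + z_{0.25} = 1.645 + 0.674 = 2.319.
(The Φ(−δ − z_{α/2}) term is vanishingly small for δ > 0 and is dropped in the standard sample-size formula.)
δ = d·√(n/2) ⇒ n = 2(δ/d)² = 2 × (2.319 / 0.4021)² = 66.55.
Rounding up, n = 67 per group.

n = 67 per group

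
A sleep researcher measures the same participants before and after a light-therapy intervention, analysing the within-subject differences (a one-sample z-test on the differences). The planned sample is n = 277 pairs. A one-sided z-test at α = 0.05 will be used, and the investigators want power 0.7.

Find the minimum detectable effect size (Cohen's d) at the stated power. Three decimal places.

Required noncentrality: δ = z_{0.05} + z_{0.30} = 1.645 + 0.524 = 2.169.
δ = d·√n ⇒ d = δ/√n = 2.169/√277 = 0.1303.

d ≈ 0.130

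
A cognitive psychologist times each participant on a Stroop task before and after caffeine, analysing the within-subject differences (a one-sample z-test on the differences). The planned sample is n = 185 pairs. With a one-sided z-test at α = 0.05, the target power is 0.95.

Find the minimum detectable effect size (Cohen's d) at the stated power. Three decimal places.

d ≈ 0.242

Need Φ(δ − 1.645) = 0.95, so δ = 1.645 + 1.645 = 3.290.
δ = d·√n ⇒ d = δ/√n = 3.290/√185 = 0.2419.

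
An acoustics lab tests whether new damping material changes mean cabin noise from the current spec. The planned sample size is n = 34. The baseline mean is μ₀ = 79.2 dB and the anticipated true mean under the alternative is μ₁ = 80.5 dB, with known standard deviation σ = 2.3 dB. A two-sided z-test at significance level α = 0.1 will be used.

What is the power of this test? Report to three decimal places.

Power ≈ 0.951

Standardized effect: d = |μ₁ − μ₀| / σ = |80.5 − 79.2| / 2.3 = 0.5652
Noncentrality parameter: δ = d·√n = 0.5652 × √34 = 3.2958
Two-sided α = 0.1 → critical value z_{0.05} = 1.645.
Power = Φ(δ − 1.645) + Φ(−δ − 1.645) = Φ(1.651) + Φ(-4.941) = 0.9506 + 0.0000 = 0.9506.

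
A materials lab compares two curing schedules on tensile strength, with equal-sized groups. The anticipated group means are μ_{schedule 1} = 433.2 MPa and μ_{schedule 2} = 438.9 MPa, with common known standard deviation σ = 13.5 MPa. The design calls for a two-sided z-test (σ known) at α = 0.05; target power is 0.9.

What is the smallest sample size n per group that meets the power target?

n = 118 per group

Standardized effect: d = |μ_{schedule 1} − μ_{schedule 2}| / σ = |433.2 − 438.9| / 13.5 = 0.4222
For power 0.9 need Φ(δ − z_{0.025}) = 0.9, so δ = z_{0.025} + z_{0.10} = 1.960 + 1.282 = 3.242.
(For δ > 0 the lower-tail rejection region contributes negligibly to power, so the one-term inversion is standard.)
δ = d·√(n/2) ⇒ n = 2(δ/d)² = 2 × (3.242 / 0.4222)² = 117.88.
Rounding up, n = 118 per group.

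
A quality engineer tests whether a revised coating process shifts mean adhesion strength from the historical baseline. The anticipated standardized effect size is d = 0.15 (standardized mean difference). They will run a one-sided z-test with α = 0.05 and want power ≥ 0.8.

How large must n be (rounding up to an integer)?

Set Φ(δ − 1.645) = 0.8; then δ − 1.645 = Φ⁻¹(0.8) = 0.842, giving δ = 2.486.
δ = d·√n ⇒ n = (δ/d)² = (2.486 / 0.15)² = 274.78.
Round up to the next whole unit.

n = 275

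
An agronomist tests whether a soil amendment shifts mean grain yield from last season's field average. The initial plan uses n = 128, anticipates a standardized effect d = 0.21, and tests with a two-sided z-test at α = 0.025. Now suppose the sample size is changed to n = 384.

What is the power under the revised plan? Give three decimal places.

Power ≈ 0.970

With n = 384: δ = d·√n = 0.21 × √384 = 4.1151. Critical value z_{0.0125} = 2.241.
Revised power = Φ(δ − 2.241) + Φ(−δ − 2.241) = Φ(1.874) + Φ(-6.357) = 0.9695 + 0.0000 = 0.9695.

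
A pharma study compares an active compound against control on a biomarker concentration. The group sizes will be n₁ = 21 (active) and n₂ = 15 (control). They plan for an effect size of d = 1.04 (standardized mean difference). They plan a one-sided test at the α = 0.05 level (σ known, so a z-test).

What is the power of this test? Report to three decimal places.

Noncentrality parameter: δ = d / √(1/n₁ + 1/n₂) = 1.04 / √(1/21 + 1/15) = 3.0764
One-sided α = 0.05 → critical value z_{0.05} = 1.645.
Power = P(Z > 1.645 − δ) = Φ(1.432) = 0.9239.

Power ≈ 0.924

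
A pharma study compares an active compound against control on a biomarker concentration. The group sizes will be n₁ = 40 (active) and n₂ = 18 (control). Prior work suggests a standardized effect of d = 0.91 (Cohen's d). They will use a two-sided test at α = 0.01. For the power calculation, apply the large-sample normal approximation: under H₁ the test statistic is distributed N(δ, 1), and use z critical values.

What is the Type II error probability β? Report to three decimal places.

Noncentrality parameter: δ = d / √(1/n₁ + 1/n₂) = 0.91 / √(1/40 + 1/18) = 3.2062
Critical value for a two-sided test at α = 0.01: z_{α/2} = 2.576.
Power = Φ(δ − 2.576) + Φ(−δ − 2.576) = Φ(0.630) + Φ(-5.782) = 0.7358 + 0.0000 = 0.7358.
Type II error: β = 1 − power = 1 − 0.7358 = 0.2642.

β ≈ 0.264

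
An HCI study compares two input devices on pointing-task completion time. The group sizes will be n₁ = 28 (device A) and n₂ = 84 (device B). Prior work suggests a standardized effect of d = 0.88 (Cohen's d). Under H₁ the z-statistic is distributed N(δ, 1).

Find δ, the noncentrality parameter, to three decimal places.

δ ≈ 4.033

δ = d / √(1/n₁ + 1/n₂) = 0.88 / √(1/28 + 1/84) = 4.0327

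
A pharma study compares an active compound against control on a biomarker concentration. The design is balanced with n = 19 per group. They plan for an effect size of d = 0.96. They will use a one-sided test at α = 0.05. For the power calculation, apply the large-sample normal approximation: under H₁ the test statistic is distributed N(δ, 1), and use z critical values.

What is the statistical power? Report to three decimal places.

Noncentrality parameter: δ = d·√(n/2) = 0.96 × √(19/2) = 2.9589
One-sided α = 0.05 → critical value z_{0.05} = 1.645.
Power = P(Z > 1.645 − δ) = Φ(1.314) = 0.9056.

Power ≈ 0.906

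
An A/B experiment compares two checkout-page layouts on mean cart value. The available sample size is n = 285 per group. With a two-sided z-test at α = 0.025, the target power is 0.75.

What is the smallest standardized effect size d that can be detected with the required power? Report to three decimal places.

d ≈ 0.244

Need Φ(δ − 2.241) = 0.75, so δ = 2.241 + 0.674 = 2.916.
(The second rejection-region term Φ(−δ − z_{α/2}) is negligible and dropped.)
δ = d·√(n/2) ⇒ d = δ/√(n/2) = 2.916/√(285/2) = 0.2443.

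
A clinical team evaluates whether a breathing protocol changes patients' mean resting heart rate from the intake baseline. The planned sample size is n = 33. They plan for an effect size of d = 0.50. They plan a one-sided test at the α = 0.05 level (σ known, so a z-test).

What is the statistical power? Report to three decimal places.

Power ≈ 0.890

Noncentrality parameter: λ = d·√n = 0.50 × √33 = 2.8723
Critical value for a one-sided test at α = 0.05: z_α = 1.645.
Power = P(Z > 1.645 − λ) = Φ(1.227) = 0.8902.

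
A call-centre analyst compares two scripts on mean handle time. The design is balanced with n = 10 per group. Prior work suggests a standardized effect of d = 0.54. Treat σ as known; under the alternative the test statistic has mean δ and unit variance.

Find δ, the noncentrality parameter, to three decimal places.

δ ≈ 1.207

δ = d·√(n/2) = 0.54 × √(10/2) = 1.2075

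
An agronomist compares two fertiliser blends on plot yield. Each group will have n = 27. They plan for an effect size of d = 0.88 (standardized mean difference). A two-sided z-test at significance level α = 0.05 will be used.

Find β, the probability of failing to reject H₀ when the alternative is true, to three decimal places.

Noncentrality parameter: δ = d·√(n/2) = 0.88 × √(27/2) = 3.2333
Two-sided α = 0.05 → critical value z_{0.025} = 1.960.
Power = Φ(δ − 1.960) + Φ(−δ − 1.960) = Φ(1.273) + Φ(-5.193) = 0.8986 + 0.0000 = 0.8986.
Type II error: β = 1 − power = 1 − 0.8986 = 0.1014.

β ≈ 0.101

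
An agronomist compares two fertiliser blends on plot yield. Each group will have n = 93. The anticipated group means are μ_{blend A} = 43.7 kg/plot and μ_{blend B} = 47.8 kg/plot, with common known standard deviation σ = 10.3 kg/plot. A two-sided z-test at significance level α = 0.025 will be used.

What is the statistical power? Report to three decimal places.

Standardized effect: d = |μ_{blend A} − μ_{blend B}| / σ = |43.7 − 47.8| / 10.3 = 0.3981
Noncentrality parameter: λ = d·√(n/2) = 0.3981 × √(93/2) = 2.7144
Two-sided α = 0.025 → critical value z_{0.0125} = 2.241.
Power = Φ(λ − 2.241) + Φ(−λ − 2.241) = Φ(0.473) + Φ(-4.956) = 0.6819 + 0.0000 = 0.6819.

Power ≈ 0.682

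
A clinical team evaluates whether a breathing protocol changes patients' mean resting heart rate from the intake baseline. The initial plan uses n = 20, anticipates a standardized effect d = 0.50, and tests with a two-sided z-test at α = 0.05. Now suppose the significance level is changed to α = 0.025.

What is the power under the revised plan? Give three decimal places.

Power ≈ 0.498

δ = d·√n = 0.50 × √20 = 2.2361 (unchanged). New critical value: z_{0.0125} = 2.241.
Revised power = Φ(δ − 2.241) + Φ(−δ − 2.241) = Φ(-0.005) + Φ(-4.477) = 0.4979 + 0.0000 = 0.4979.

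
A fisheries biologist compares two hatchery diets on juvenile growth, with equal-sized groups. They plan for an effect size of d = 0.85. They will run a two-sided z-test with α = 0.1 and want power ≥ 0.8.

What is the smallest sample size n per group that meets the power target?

n = 18 per group

Set Φ(δ − 1.645) = 0.8; then δ − 1.645 = Φ⁻¹(0.8) = 0.842, giving δ = 2.486.
(Ignoring the negligible lower-tail rejection probability gives the usual closed-form inversion.)
δ = d·√(n/2) ⇒ n = 2(δ/d)² = 2 × (2.486 / 0.85)² = 17.11.
Rounding up, n = 18 per group.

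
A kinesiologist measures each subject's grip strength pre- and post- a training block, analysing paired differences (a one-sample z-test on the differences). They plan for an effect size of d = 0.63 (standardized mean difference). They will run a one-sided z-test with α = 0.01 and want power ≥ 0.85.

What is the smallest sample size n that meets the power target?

n = 29

For power 0.85 need Φ(δ − z_{0.01}) = 0.85, so δ = z_{0.01} + z_{0.15} = 2.326 + 1.036 = 3.363.
δ = d·√n ⇒ n = (δ/d)² = (3.363 / 0.63)² = 28.49.
Round up to the next whole unit.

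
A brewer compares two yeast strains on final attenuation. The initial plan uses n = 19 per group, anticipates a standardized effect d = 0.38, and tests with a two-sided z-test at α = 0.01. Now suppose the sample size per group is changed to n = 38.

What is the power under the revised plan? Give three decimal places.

Power ≈ 0.179

With n = 38 per group: δ = d·√(n/2) = 0.38 × √(38/2) = 1.6564. Critical value z_{0.005} = 2.576.
Revised power = Φ(δ − 2.576) + Φ(−δ − 2.576) = Φ(-0.919) + Φ(-4.232) = 0.1789 + 0.0000 = 0.1789.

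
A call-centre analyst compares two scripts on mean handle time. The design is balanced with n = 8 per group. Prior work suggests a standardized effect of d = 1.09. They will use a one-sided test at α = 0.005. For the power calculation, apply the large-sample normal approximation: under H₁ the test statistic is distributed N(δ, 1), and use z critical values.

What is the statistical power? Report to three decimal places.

Noncentrality parameter: δ = d·√(n/2) = 1.09 × √(8/2) = 2.1800
Critical value for a one-sided test at α = 0.005: z_α = 2.576.
Power = P(Z > 2.576 − δ) = Φ(-0.396) = 0.3461.

Power ≈ 0.346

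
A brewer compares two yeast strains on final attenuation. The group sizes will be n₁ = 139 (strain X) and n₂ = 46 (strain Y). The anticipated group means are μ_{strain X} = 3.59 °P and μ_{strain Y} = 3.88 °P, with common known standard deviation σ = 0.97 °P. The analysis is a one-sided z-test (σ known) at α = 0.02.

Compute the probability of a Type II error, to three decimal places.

Standardized effect: d = |μ_{strain X} − μ_{strain Y}| / σ = |3.59 − 3.88| / 0.97 = 0.2990
Noncentrality parameter: δ = d / √(1/n₁ + 1/n₂) = 0.2990 / √(1/139 + 1/46) = 1.7576
Critical value for a one-sided test at α = 0.02: z_α = 2.054.
Power = Φ(δ − 2.054) = Φ(-0.296) = 0.3836.
Type II error: β = 1 − power = 1 − 0.3836 = 0.6164.

β ≈ 0.616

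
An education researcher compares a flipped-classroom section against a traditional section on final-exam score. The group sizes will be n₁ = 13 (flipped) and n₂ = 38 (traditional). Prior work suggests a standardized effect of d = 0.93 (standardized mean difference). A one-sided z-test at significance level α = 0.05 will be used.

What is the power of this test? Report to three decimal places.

Noncentrality parameter: δ = d / √(1/n₁ + 1/n₂) = 0.93 / √(1/13 + 1/38) = 2.8944
One-sided α = 0.05 → critical value z_{0.05} = 1.645.
Power = Φ(δ − 1.645) = Φ(1.250) = 0.8943.

Power ≈ 0.894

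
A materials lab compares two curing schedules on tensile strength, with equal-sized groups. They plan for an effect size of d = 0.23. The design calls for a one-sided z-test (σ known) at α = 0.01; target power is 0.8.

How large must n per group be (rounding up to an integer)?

n = 380 per group

Set Φ(δ − 2.326) = 0.8; then δ − 2.326 = Φ⁻¹(0.8) = 0.842, giving δ = 3.168.
δ = d·√(n/2) ⇒ n = 2(δ/d)² = 2 × (3.168 / 0.23)² = 379.43.
Rounding up, n = 380 per group.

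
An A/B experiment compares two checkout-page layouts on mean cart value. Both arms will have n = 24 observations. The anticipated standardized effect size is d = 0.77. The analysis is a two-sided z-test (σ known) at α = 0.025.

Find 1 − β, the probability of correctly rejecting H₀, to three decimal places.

Noncentrality parameter: λ = d·√(n/2) = 0.77 × √(24/2) = 2.6674
Two-sided α = 0.025 → critical value z_{0.0125} = 2.241.
Power = Φ(λ − 2.241) + Φ(−λ − 2.241) = Φ(0.426) + Φ(-4.909) = 0.6649 + 0.0000 = 0.6649.

Power ≈ 0.665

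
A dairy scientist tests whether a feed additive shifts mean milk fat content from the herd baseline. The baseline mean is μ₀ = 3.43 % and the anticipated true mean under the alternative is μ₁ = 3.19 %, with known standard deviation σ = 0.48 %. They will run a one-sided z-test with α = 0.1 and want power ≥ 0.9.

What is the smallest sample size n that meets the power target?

Standardized effect: d = |μ₁ − μ₀| / σ = |3.19 − 3.43| / 0.48 = 0.5000
For power 0.9 need Φ(δ − z_{0.1}) = 0.9, so δ = z_{0.1} + z_{0.10} = 1.282 + 1.282 = 2.563.
δ = d·√n ⇒ n = (δ/d)² = (2.563 / 0.5000)² = 26.28.
Rounding up, n = 27.

n = 27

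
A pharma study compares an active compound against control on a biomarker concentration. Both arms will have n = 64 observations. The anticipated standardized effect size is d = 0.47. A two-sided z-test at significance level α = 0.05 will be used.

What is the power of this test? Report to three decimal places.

Power ≈ 0.758

Noncentrality parameter: δ = d·√(n/2) = 0.47 × √(64/2) = 2.6587
Two-sided α = 0.05 → critical value z_{0.025} = 1.960.
Power = Φ(δ − 1.960) + Φ(−δ − 1.960) = Φ(0.699) + Φ(-4.619) = 0.7576 + 0.0000 = 0.7577.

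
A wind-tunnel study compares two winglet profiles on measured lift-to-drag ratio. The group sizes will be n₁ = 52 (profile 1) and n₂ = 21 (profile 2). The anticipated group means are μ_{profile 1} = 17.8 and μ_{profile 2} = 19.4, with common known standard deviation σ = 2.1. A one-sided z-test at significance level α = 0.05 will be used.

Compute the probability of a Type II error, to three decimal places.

β ≈ 0.096

Standardized effect: d = |μ_{profile 1} − μ_{profile 2}| / σ = |17.8 − 19.4| / 2.1 = 0.7619
Noncentrality parameter: δ = d / √(1/n₁ + 1/n₂) = 0.7619 / √(1/52 + 1/21) = 2.9468
Critical value for a one-sided test at α = 0.05: z_α = 1.645.
Power = Φ(δ − 1.645) = Φ(1.302) = 0.9035.
Type II error: β = 1 − power = 1 − 0.9035 = 0.0965.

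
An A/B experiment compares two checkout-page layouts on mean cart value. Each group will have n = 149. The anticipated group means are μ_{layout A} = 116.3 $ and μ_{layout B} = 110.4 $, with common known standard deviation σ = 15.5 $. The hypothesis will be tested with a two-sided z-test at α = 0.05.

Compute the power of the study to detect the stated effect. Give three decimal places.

Standardized effect: d = |μ_{layout A} − μ_{layout B}| / σ = |116.3 − 110.4| / 15.5 = 0.3806
Noncentrality parameter: δ = d·√(n/2) = 0.3806 × √(149/2) = 3.2855
Two-sided α = 0.05 → critical value z_{0.025} = 1.960.
Power = Φ(δ − 1.960) + Φ(−δ − 1.960) = Φ(1.326) + Φ(-5.245) = 0.9075 + 0.0000 = 0.9075.

Power ≈ 0.907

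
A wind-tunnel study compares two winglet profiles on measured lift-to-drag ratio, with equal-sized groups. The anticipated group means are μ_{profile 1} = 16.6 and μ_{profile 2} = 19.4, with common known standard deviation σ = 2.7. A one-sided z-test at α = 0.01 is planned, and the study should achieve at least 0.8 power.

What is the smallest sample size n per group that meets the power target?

Standardized effect: d = |μ_{profile 1} − μ_{profile 2}| / σ = |16.6 − 19.4| / 2.7 = 1.0370
For power 0.8 need Φ(δ − z_{0.01}) = 0.8, so δ = z_{0.01} + z_{0.20} = 2.326 + 0.842 = 3.168.
δ = d·√(n/2) ⇒ n = 2(δ/d)² = 2 × (3.168 / 1.0370)² = 18.66.
Round up to the next whole unit.

n = 19 per group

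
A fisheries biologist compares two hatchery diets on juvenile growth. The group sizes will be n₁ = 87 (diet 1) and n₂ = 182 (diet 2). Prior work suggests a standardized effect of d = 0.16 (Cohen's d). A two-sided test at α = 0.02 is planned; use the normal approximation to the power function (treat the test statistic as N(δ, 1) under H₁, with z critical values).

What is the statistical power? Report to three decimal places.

Power ≈ 0.136

Noncentrality parameter: δ = d / √(1/n₁ + 1/n₂) = 0.16 / √(1/87 + 1/182) = 1.2275
Critical value for a two-sided test at α = 0.02: z_{α/2} = 2.326.
Power = Φ(δ − 2.326) + Φ(−δ − 2.326) = Φ(-1.099) + Φ(-3.554) = 0.1359 + 0.0002 = 0.1361.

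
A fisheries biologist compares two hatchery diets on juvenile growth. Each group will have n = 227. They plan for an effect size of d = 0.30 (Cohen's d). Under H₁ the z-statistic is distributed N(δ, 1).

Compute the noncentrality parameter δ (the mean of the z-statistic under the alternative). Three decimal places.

The noncentrality parameter scales effect size by the design's sample-size factor: δ = d·√(n/2) = 0.30 × √(227/2) = 3.1961

δ ≈ 3.196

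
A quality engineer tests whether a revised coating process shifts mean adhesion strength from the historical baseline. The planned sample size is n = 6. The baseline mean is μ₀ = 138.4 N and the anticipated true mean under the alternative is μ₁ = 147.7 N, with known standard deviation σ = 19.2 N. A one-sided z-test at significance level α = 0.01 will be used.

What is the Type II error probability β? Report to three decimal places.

Standardized effect: d = |μ₁ − μ₀| / σ = |147.7 − 138.4| / 19.2 = 0.4844
Noncentrality parameter: δ = d·√n = 0.4844 × √6 = 1.1865
Critical value for a one-sided test at α = 0.01: z_α = 2.326.
Power = Φ(δ − 2.326) = Φ(-1.140) = 0.1272.
Type II error: β = 1 − power = 1 − 0.1272 = 0.8728.

β ≈ 0.873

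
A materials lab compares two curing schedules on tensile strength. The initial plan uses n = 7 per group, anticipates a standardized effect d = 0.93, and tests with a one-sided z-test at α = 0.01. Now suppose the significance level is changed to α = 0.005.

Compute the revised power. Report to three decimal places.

Power ≈ 0.202

δ = d·√(n/2) = 0.93 × √(7/2) = 1.7399 (unchanged). New critical value: z_{0.005} = 2.576.
Revised power = Φ(δ − 2.576) = Φ(-0.836) = 0.2016.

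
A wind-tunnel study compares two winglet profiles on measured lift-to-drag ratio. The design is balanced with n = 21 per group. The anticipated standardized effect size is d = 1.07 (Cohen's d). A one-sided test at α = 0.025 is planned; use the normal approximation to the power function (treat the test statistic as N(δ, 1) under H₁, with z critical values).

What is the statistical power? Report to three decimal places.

Power ≈ 0.934

Noncentrality parameter: δ = d·√(n/2) = 1.07 × √(21/2) = 3.4672
One-sided α = 0.025 → critical value z_{0.025} = 1.960.
Power = Φ(δ − 1.960) = Φ(1.507) = 0.9341.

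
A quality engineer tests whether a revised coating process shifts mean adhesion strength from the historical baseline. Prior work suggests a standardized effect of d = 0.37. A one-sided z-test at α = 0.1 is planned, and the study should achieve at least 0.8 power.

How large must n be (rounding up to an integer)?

Set Φ(δ − 1.282) = 0.8; then δ − 1.282 = Φ⁻¹(0.8) = 0.842, giving δ = 2.123.
δ = d·√n ⇒ n = (δ/d)² = (2.123 / 0.37)² = 32.93.
Rounding up, n = 33.

n = 33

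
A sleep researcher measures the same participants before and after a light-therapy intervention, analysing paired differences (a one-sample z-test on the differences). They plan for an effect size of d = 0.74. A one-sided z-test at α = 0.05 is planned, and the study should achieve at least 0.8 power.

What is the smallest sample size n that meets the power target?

Set Φ(δ − 1.645) = 0.8; then δ − 1.645 = Φ⁻¹(0.8) = 0.842, giving δ = 2.486.
δ = d·√n ⇒ n = (δ/d)² = (2.486 / 0.74)² = 11.29.
Round up to the next whole unit.

n = 12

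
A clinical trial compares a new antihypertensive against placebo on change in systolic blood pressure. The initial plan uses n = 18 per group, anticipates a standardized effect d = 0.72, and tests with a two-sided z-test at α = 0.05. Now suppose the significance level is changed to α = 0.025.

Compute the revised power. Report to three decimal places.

δ = d·√(n/2) = 0.72 × √(18/2) = 2.1600 (unchanged). New critical value: z_{0.0125} = 2.241.
Revised power = Φ(δ − 2.241) + Φ(−δ − 2.241) = Φ(-0.081) + Φ(-4.401) = 0.4676 + 0.0000 = 0.4676.

Power ≈ 0.468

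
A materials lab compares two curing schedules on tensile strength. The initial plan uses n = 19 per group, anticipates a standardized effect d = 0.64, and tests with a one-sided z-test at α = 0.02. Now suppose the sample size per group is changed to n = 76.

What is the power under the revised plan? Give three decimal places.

Power ≈ 0.971

With n = 76 per group: δ = d·√(n/2) = 0.64 × √(76/2) = 3.9452. Critical value z_{0.02} = 2.054.
Revised power = Φ(δ − 2.054) = Φ(1.891) = 0.9707.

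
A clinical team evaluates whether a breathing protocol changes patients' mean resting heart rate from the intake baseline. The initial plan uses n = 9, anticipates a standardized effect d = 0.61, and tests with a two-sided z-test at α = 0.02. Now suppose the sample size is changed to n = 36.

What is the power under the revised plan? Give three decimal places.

With n = 36: δ = d·√n = 0.61 × √36 = 3.6600. Critical value z_{0.01} = 2.326.
Revised power = Φ(δ − 2.326) + Φ(−δ − 2.326) = Φ(1.334) + Φ(-5.986) = 0.9088 + 0.0000 = 0.9088.

Power ≈ 0.909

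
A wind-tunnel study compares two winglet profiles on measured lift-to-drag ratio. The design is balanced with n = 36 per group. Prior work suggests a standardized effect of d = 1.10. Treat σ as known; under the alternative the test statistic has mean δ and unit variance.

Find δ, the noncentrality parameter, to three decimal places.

δ = d·√(n/2) = 1.10 × √(36/2) = 4.6669

δ ≈ 4.667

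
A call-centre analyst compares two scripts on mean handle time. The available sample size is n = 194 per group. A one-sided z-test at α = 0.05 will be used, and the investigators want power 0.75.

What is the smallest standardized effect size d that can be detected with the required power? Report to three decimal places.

d ≈ 0.235

Required noncentrality: δ = z_{0.05} + z_{0.25} = 1.645 + 0.674 = 2.319.
δ = d·√(n/2) ⇒ d = δ/√(n/2) = 2.319/√(194/2) = 0.2355.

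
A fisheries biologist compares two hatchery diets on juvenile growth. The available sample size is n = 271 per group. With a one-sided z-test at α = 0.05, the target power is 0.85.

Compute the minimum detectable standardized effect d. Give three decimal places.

Need Φ(δ − 1.645) = 0.85, so δ = 1.645 + 1.036 = 2.681.
δ = d·√(n/2) ⇒ d = δ/√(n/2) = 2.681/√(271/2) = 0.2303.

d ≈ 0.230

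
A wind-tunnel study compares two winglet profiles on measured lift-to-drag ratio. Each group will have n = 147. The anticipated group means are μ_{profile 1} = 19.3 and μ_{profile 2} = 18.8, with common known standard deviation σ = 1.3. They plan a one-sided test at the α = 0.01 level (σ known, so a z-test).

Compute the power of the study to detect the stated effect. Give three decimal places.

Standardized effect: d = |μ_{profile 1} − μ_{profile 2}| / σ = |19.3 − 18.8| / 1.3 = 0.3846
Noncentrality parameter: δ = d·√(n/2) = 0.3846 × √(147/2) = 3.2974
Critical value for a one-sided test at α = 0.01: z_α = 2.326.
Power = Φ(δ − 2.326) = Φ(0.971) = 0.8342.

Power ≈ 0.834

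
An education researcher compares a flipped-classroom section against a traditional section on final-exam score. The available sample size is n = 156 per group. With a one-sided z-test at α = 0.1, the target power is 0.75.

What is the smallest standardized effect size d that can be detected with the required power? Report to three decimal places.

Need Φ(δ − 1.282) = 0.75, so δ = 1.282 + 0.674 = 1.956.
δ = d·√(n/2) ⇒ d = δ/√(n/2) = 1.956/√(156/2) = 0.2215.

d ≈ 0.221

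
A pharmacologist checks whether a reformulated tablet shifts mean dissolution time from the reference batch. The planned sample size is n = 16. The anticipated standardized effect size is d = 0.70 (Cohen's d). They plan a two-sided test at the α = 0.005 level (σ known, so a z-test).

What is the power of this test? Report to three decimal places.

Power ≈ 0.497

Noncentrality parameter: δ = d·√n = 0.70 × √16 = 2.8000
Critical value for a two-sided test at α = 0.005: z_{α/2} = 2.807.
Power = Φ(δ − 2.807) + Φ(−δ − 2.807) = Φ(-0.007) + Φ(-5.607) = 0.4972 + 0.0000 = 0.4972.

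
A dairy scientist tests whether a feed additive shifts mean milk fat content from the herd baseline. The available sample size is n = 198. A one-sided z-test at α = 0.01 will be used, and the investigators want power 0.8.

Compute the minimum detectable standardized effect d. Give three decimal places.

Required noncentrality: δ = z_{0.01} + z_{0.20} = 2.326 + 0.842 = 3.168.
δ = d·√n ⇒ d = δ/√n = 3.168/√198 = 0.2251.

d ≈ 0.225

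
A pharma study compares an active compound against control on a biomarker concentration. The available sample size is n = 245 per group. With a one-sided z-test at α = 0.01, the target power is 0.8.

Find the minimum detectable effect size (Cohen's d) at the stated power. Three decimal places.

d ≈ 0.286

Required noncentrality: δ = z_{0.01} + z_{0.20} = 2.326 + 0.842 = 3.168.
δ = d·√(n/2) ⇒ d = δ/√(n/2) = 3.168/√(245/2) = 0.2862.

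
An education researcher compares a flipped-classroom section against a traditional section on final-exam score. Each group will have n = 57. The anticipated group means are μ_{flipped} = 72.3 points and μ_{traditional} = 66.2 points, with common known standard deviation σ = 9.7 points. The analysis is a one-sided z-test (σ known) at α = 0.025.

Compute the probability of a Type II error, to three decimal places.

β ≈ 0.081

Standardized effect: d = |μ_{flipped} − μ_{traditional}| / σ = |72.3 − 66.2| / 9.7 = 0.6289
Noncentrality parameter: δ = d·√(n/2) = 0.6289 × √(57/2) = 3.3572
Critical value for a one-sided test at α = 0.025: z_α = 1.960.
Power = P(Z > 1.960 − δ) = Φ(1.397) = 0.9188.
Type II error: β = 1 − power = 1 − 0.9188 = 0.0812.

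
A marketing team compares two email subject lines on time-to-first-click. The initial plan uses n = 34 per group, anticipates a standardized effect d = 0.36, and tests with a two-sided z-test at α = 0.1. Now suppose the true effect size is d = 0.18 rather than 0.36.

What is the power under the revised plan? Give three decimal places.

With d = 0.18: δ = d·√(n/2) = 0.18 × √(34/2) = 0.7422. Critical value z_{0.05} = 1.645.
Revised power = Φ(δ − 1.645) + Φ(−δ − 1.645) = Φ(-0.903) + Φ(-2.387) = 0.1833 + 0.0085 = 0.1918.

Power ≈ 0.192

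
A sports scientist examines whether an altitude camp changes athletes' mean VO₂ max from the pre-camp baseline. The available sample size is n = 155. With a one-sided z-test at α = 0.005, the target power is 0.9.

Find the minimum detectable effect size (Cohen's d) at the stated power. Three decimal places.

Need Φ(δ − 2.576) = 0.9, so δ = 2.576 + 1.282 = 3.857.
δ = d·√n ⇒ d = δ/√n = 3.857/√155 = 0.3098.

d ≈ 0.310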